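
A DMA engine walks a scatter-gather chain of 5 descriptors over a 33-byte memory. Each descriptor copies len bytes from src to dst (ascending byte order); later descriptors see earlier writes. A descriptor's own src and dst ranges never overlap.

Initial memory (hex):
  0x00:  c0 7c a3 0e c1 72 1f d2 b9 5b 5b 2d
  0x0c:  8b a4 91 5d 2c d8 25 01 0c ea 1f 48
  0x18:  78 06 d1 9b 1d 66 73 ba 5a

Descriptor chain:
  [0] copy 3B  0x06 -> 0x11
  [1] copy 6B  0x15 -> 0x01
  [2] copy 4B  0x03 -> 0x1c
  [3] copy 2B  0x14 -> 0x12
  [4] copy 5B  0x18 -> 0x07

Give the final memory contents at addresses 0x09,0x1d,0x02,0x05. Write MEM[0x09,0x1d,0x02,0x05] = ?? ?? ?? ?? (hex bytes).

MEM[0x09,0x1d,0x02,0x05] = d1 78 1f 06

#0 dst[0x11+3] := {0x1f,0xd2,0xb9}
#1 dst[0x01+6] := {0xea,0x1f,0x48,0x78,0x06,0xd1}
#2 dst[0x1c+4] := {0x48,0x78,0x06,0xd1}
#3 dst[0x12+2] := {0x0c,0xea}
#4 dst[0x07+5] := {0x78,0x06,0xd1,0x9b,0x48}
query mem[0x09]=0xd1, mem[0x1d]=0x78, mem[0x02]=0x1f, mem[0x05]=0x06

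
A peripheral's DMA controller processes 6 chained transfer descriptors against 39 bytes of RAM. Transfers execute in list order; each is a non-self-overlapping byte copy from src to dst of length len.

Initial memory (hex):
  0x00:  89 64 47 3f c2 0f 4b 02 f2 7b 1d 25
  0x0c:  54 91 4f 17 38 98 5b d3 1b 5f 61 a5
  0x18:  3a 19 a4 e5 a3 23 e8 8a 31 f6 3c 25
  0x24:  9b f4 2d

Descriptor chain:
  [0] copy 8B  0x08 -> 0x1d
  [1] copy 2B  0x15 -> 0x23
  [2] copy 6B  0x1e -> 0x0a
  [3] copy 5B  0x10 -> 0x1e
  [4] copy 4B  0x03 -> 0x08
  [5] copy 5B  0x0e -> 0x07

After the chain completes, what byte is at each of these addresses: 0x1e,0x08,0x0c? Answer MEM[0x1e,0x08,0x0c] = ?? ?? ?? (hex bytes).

MEM[0x1e,0x08,0x0c] = 38 5f 25

#0 dst[0x1d+8] := {0xf2,0x7b,0x1d,0x25,0x54,0x91,0x4f,0x17}
#1 dst[0x23+2] := {0x5f,0x61}
#2 dst[0x0a+6] := {0x7b,0x1d,0x25,0x54,0x91,0x5f}
#3 dst[0x1e+5] := {0x38,0x98,0x5b,0xd3,0x1b}
#4 dst[0x08+4] := {0x3f,0xc2,0x0f,0x4b}
#5 dst[0x07+5] := {0x91,0x5f,0x38,0x98,0x5b}
query mem[0x1e]=0x38, mem[0x08]=0x5f, mem[0x0c]=0x25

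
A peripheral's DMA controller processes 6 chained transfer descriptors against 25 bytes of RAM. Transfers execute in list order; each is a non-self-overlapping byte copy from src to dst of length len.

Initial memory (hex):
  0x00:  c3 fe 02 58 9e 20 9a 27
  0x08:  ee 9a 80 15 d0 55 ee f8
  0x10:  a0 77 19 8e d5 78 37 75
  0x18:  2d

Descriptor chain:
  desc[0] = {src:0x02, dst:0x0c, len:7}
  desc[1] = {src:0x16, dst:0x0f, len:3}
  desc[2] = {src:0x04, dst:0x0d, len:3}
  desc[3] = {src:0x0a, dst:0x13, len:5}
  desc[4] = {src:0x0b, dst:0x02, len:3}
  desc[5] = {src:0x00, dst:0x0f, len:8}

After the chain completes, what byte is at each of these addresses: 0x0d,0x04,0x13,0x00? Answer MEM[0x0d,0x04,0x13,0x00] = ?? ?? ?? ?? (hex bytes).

MEM[0x0d,0x04,0x13,0x00] = 9e 9e 9e c3

#0 dst[0x0c+7] := {0x02,0x58,0x9e,0x20,0x9a,0x27,0xee}
#1 dst[0x0f+3] := {0x37,0x75,0x2d}
#2 dst[0x0d+3] := {0x9e,0x20,0x9a}
#3 dst[0x13+5] := {0x80,0x15,0x02,0x9e,0x20}
#4 dst[0x02+3] := {0x15,0x02,0x9e}
#5 dst[0x0f+8] := {0xc3,0xfe,0x15,0x02,0x9e,0x20,0x9a,0x27}
query mem[0x0d]=0x9e, mem[0x04]=0x9e, mem[0x13]=0x9e, mem[0x00]=0xc3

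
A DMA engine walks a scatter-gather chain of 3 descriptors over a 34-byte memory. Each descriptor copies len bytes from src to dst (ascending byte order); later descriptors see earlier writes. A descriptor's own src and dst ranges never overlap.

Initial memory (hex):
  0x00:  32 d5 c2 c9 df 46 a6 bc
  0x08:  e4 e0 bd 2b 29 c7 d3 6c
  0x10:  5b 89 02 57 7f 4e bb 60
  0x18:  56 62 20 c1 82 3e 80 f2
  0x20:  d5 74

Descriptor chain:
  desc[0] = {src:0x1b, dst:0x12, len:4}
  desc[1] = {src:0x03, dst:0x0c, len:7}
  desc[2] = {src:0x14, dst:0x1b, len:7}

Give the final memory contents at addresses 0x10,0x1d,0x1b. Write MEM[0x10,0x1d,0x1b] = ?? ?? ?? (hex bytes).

[0] 0x1b->0x12 len=4 : c1 82 3e 80
[1] 0x03->0x0c len=7 : c9 df 46 a6 bc e4 e0
[2] 0x14->0x1b len=7 : 3e 80 bb 60 56 62 20
query mem[0x10]=0xbc, mem[0x1d]=0xbb, mem[0x1b]=0x3e

MEM[0x10,0x1d,0x1b] = bc bb 3e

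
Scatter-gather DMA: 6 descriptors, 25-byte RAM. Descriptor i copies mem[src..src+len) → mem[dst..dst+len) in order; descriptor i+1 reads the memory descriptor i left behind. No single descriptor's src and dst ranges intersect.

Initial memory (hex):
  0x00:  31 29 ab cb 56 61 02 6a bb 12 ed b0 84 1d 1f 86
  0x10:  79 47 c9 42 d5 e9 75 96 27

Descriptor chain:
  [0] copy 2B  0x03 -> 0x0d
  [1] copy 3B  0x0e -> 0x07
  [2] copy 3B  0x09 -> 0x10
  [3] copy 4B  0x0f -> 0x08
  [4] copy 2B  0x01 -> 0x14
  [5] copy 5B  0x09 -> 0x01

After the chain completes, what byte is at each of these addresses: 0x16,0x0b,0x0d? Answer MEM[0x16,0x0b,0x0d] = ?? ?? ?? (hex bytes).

MEM[0x16,0x0b,0x0d] = 75 b0 cb

D0: mem[0x0d..0x0e] <- [cb 56]
D1: mem[0x07..0x09] <- [56 86 79]
D2: mem[0x10..0x12] <- [79 ed b0]
D3: mem[0x08..0x0b] <- [86 79 ed b0]
D4: mem[0x14..0x15] <- [29 ab]
D5: mem[0x01..0x05] <- [79 ed b0 84 cb]
query mem[0x16]=0x75, mem[0x0b]=0xb0, mem[0x0d]=0xcb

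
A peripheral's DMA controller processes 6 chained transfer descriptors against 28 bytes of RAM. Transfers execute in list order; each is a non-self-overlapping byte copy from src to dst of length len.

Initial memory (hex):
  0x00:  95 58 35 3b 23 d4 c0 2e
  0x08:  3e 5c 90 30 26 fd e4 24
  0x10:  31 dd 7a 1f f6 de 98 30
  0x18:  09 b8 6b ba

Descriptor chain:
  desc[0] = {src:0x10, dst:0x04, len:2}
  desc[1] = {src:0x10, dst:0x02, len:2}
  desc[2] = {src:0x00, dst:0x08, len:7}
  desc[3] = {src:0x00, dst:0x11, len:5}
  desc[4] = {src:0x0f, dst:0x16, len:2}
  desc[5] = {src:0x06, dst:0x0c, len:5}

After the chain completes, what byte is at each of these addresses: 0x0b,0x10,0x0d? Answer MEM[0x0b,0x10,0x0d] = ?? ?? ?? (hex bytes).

MEM[0x0b,0x10,0x0d] = dd 31 2e

D0: mem[0x04..0x05] <- [31 dd]
D1: mem[0x02..0x03] <- [31 dd]
D2: mem[0x08..0x0e] <- [95 58 31 dd 31 dd c0]
D3: mem[0x11..0x15] <- [95 58 31 dd 31]
D4: mem[0x16..0x17] <- [24 31]
D5: mem[0x0c..0x10] <- [c0 2e 95 58 31]
query mem[0x0b]=0xdd, mem[0x10]=0x31, mem[0x0d]=0x2e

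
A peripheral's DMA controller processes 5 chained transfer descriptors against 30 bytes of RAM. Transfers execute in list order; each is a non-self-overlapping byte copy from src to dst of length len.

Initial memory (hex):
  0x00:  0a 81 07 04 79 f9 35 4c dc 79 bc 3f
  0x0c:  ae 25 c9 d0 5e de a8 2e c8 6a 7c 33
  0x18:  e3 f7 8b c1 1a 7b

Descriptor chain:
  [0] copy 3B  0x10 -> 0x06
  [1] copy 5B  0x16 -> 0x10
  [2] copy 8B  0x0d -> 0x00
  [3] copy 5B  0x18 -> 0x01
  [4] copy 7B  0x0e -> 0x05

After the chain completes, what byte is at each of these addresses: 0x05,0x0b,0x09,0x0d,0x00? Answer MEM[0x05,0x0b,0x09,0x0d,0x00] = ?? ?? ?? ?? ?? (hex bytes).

MEM[0x05,0x0b,0x09,0x0d,0x00] = c9 8b e3 25 25

D0: mem[0x06..0x08] <- [5e de a8]
D1: mem[0x10..0x14] <- [7c 33 e3 f7 8b]
D2: mem[0x00..0x07] <- [25 c9 d0 7c 33 e3 f7 8b]
D3: mem[0x01..0x05] <- [e3 f7 8b c1 1a]
D4: mem[0x05..0x0b] <- [c9 d0 7c 33 e3 f7 8b]
query mem[0x05]=0xc9, mem[0x0b]=0x8b, mem[0x09]=0xe3, mem[0x0d]=0x25, mem[0x00]=0x25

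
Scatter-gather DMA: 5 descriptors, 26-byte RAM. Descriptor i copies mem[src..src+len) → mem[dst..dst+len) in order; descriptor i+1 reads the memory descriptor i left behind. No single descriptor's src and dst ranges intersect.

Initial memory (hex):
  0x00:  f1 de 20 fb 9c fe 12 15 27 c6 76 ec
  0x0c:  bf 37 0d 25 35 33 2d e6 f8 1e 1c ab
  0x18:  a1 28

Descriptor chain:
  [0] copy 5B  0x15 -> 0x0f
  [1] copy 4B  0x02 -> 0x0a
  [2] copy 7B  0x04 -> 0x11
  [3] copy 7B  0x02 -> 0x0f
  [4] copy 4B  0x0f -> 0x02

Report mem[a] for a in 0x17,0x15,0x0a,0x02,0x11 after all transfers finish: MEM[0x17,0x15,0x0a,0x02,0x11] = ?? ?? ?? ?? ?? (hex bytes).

MEM[0x17,0x15,0x0a,0x02,0x11] = 20 27 20 20 9c

[0] 0x15->0x0f len=5 : 1e 1c ab a1 28
[1] 0x02->0x0a len=4 : 20 fb 9c fe
[2] 0x04->0x11 len=7 : 9c fe 12 15 27 c6 20
[3] 0x02->0x0f len=7 : 20 fb 9c fe 12 15 27
[4] 0x0f->0x02 len=4 : 20 fb 9c fe
query mem[0x17]=0x20, mem[0x15]=0x27, mem[0x0a]=0x20, mem[0x02]=0x20, mem[0x11]=0x9c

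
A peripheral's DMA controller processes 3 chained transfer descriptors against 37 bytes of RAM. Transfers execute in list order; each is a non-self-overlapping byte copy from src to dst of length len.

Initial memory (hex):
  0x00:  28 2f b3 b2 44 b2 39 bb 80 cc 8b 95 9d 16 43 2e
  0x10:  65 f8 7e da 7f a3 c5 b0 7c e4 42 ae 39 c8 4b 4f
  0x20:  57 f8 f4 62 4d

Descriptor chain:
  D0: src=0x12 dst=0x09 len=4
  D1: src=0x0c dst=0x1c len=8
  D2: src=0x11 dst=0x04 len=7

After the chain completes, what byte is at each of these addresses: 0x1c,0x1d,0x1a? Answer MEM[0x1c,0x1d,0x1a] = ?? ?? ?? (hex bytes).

MEM[0x1c,0x1d,0x1a] = a3 16 42

#0 dst[0x09+4] := {0x7e,0xda,0x7f,0xa3}
#1 dst[0x1c+8] := {0xa3,0x16,0x43,0x2e,0x65,0xf8,0x7e,0xda}
#2 dst[0x04+7] := {0xf8,0x7e,0xda,0x7f,0xa3,0xc5,0xb0}
query mem[0x1c]=0xa3, mem[0x1d]=0x16, mem[0x1a]=0x42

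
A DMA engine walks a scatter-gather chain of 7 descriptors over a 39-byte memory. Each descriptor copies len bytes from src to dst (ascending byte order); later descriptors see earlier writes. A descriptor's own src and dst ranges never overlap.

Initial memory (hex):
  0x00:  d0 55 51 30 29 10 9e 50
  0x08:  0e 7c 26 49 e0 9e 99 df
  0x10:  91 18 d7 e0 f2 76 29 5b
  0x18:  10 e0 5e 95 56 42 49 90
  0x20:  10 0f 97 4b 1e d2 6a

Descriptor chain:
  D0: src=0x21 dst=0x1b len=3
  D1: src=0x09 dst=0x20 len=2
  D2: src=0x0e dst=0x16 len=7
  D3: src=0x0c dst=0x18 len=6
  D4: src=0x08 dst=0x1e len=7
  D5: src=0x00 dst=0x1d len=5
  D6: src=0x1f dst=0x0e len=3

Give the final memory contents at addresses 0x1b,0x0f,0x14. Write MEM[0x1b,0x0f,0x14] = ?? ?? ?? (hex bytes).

  after D0: wrote 3B at 0x1b = 0f974b
  after D1: wrote 2B at 0x20 = 7c26
  after D2: wrote 7B at 0x16 = 99df9118d7e0f2
  after D3: wrote 6B at 0x18 = e09e99df9118
  after D4: wrote 7B at 0x1e = 0e7c2649e09e99
  after D5: wrote 5B at 0x1d = d055513029
  after D6: wrote 3B at 0x0e = 513029
query mem[0x1b]=0xdf, mem[0x0f]=0x30, mem[0x14]=0xf2

MEM[0x1b,0x0f,0x14] = df 30 f2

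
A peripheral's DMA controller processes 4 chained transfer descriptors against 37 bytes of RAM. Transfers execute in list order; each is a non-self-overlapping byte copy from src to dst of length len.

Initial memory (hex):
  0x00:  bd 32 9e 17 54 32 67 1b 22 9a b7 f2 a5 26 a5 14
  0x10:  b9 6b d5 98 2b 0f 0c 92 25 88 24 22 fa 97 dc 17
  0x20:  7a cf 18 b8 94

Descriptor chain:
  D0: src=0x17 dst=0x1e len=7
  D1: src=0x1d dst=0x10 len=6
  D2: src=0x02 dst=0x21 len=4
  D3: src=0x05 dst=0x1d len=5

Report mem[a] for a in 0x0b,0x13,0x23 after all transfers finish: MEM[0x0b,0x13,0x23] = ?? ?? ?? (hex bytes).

  after D0: wrote 7B at 0x1e = 9225882422fa97
  after D1: wrote 6B at 0x10 = 979225882422
  after D2: wrote 4B at 0x21 = 9e175432
  after D3: wrote 5B at 0x1d = 32671b229a
query mem[0x0b]=0xf2, mem[0x13]=0x88, mem[0x23]=0x54

MEM[0x0b,0x13,0x23] = f2 88 54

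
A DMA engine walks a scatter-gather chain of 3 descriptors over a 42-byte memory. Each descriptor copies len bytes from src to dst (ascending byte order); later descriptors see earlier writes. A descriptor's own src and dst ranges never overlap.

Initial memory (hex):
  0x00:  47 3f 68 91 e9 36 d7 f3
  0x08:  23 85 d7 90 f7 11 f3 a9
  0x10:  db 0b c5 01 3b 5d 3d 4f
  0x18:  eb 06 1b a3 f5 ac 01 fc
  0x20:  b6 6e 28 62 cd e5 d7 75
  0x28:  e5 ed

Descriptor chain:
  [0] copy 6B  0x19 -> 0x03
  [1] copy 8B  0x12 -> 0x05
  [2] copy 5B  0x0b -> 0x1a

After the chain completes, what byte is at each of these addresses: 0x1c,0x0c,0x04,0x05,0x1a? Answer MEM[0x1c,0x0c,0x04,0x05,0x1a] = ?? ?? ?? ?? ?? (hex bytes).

MEM[0x1c,0x0c,0x04,0x05,0x1a] = 11 06 1b c5 eb

[0] 0x19->0x03 len=6 : 06 1b a3 f5 ac 01
[1] 0x12->0x05 len=8 : c5 01 3b 5d 3d 4f eb 06
[2] 0x0b->0x1a len=5 : eb 06 11 f3 a9
query mem[0x1c]=0x11, mem[0x0c]=0x06, mem[0x04]=0x1b, mem[0x05]=0xc5, mem[0x1a]=0xeb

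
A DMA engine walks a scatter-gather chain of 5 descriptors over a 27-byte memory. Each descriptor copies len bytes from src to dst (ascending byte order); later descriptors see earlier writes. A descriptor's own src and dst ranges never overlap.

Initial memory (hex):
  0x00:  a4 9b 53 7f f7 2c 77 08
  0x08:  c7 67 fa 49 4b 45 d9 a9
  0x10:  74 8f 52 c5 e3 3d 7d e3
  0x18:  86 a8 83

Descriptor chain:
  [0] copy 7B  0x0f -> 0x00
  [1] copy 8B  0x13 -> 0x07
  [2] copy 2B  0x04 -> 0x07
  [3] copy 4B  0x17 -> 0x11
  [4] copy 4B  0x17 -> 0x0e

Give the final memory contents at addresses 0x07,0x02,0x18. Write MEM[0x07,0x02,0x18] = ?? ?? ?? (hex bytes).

MEM[0x07,0x02,0x18] = c5 8f 86

#0 dst[0x00+7] := {0xa9,0x74,0x8f,0x52,0xc5,0xe3,0x3d}
#1 dst[0x07+8] := {0xc5,0xe3,0x3d,0x7d,0xe3,0x86,0xa8,0x83}
#2 dst[0x07+2] := {0xc5,0xe3}
#3 dst[0x11+4] := {0xe3,0x86,0xa8,0x83}
#4 dst[0x0e+4] := {0xe3,0x86,0xa8,0x83}
query mem[0x07]=0xc5, mem[0x02]=0x8f, mem[0x18]=0x86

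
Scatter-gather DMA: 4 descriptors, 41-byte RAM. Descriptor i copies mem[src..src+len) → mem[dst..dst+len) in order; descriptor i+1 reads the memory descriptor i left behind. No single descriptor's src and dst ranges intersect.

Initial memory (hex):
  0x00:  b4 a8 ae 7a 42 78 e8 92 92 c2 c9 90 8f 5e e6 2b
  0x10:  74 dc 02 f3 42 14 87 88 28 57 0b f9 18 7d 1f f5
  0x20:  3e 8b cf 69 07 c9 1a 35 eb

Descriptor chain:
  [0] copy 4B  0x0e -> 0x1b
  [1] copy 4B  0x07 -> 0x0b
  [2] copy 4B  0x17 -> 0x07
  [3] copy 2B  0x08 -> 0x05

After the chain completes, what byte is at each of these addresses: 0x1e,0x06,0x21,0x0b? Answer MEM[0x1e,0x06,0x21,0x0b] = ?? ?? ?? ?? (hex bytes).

MEM[0x1e,0x06,0x21,0x0b] = dc 57 8b 92

  after D0: wrote 4B at 0x1b = e62b74dc
  after D1: wrote 4B at 0x0b = 9292c2c9
  after D2: wrote 4B at 0x07 = 8828570b
  after D3: wrote 2B at 0x05 = 2857
query mem[0x1e]=0xdc, mem[0x06]=0x57, mem[0x21]=0x8b, mem[0x0b]=0x92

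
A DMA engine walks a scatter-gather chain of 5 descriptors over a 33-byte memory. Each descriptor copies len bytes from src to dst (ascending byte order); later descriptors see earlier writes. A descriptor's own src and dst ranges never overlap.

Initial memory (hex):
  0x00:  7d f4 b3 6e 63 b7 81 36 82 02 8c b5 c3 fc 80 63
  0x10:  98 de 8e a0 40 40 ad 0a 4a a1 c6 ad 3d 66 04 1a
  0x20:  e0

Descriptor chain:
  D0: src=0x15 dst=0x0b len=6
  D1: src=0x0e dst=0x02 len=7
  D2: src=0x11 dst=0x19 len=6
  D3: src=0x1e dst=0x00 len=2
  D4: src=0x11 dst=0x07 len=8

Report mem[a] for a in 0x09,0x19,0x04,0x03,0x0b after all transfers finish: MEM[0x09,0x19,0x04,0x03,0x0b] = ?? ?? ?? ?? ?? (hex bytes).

D0: mem[0x0b..0x10] <- [40 ad 0a 4a a1 c6]
D1: mem[0x02..0x08] <- [4a a1 c6 de 8e a0 40]
D2: mem[0x19..0x1e] <- [de 8e a0 40 40 ad]
D3: mem[0x00..0x01] <- [ad 1a]
D4: mem[0x07..0x0e] <- [de 8e a0 40 40 ad 0a 4a]
query mem[0x09]=0xa0, mem[0x19]=0xde, mem[0x04]=0xc6, mem[0x03]=0xa1, mem[0x0b]=0x40

MEM[0x09,0x19,0x04,0x03,0x0b] = a0 de c6 a1 40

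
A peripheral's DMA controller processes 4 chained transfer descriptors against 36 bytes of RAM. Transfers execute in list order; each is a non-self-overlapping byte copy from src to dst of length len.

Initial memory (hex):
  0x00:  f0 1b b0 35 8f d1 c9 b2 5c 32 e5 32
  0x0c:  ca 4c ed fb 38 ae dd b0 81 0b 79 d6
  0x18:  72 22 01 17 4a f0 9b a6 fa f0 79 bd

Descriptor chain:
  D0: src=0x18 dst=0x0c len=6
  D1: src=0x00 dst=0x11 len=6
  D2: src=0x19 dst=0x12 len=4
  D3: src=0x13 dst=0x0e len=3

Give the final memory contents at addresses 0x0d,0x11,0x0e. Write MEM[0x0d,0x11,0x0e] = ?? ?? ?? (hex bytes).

MEM[0x0d,0x11,0x0e] = 22 f0 01

[0] 0x18->0x0c len=6 : 72 22 01 17 4a f0
[1] 0x00->0x11 len=6 : f0 1b b0 35 8f d1
[2] 0x19->0x12 len=4 : 22 01 17 4a
[3] 0x13->0x0e len=3 : 01 17 4a
query mem[0x0d]=0x22, mem[0x11]=0xf0, mem[0x0e]=0x01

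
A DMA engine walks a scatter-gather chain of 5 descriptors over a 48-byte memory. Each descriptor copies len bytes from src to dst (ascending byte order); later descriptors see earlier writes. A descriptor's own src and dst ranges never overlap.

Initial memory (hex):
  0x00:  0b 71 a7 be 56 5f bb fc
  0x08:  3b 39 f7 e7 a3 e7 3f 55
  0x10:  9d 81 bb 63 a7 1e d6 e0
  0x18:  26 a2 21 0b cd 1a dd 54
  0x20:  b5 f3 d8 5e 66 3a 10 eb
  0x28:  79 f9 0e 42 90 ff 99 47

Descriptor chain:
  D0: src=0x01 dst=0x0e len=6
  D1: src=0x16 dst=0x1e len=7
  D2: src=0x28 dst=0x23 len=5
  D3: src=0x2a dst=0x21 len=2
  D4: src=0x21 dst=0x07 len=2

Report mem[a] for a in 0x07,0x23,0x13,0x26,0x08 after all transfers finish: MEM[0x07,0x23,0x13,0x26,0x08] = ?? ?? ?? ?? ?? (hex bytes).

[0] 0x01->0x0e len=6 : 71 a7 be 56 5f bb
[1] 0x16->0x1e len=7 : d6 e0 26 a2 21 0b cd
[2] 0x28->0x23 len=5 : 79 f9 0e 42 90
[3] 0x2a->0x21 len=2 : 0e 42
[4] 0x21->0x07 len=2 : 0e 42
query mem[0x07]=0x0e, mem[0x23]=0x79, mem[0x13]=0xbb, mem[0x26]=0x42, mem[0x08]=0x42

MEM[0x07,0x23,0x13,0x26,0x08] = 0e 79 bb 42 42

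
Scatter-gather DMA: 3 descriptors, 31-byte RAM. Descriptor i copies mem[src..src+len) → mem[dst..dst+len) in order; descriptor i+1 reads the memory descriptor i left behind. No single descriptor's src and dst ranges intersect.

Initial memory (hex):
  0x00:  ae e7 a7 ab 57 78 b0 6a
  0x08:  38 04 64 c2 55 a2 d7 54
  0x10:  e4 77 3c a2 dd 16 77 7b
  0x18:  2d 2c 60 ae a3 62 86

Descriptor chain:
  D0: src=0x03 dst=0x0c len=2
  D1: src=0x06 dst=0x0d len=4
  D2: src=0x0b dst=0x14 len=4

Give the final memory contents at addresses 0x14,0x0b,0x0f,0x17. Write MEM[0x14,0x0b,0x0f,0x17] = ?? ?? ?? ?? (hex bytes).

MEM[0x14,0x0b,0x0f,0x17] = c2 c2 38 6a

#0 dst[0x0c+2] := {0xab,0x57}
#1 dst[0x0d+4] := {0xb0,0x6a,0x38,0x04}
#2 dst[0x14+4] := {0xc2,0xab,0xb0,0x6a}
query mem[0x14]=0xc2, mem[0x0b]=0xc2, mem[0x0f]=0x38, mem[0x17]=0x6a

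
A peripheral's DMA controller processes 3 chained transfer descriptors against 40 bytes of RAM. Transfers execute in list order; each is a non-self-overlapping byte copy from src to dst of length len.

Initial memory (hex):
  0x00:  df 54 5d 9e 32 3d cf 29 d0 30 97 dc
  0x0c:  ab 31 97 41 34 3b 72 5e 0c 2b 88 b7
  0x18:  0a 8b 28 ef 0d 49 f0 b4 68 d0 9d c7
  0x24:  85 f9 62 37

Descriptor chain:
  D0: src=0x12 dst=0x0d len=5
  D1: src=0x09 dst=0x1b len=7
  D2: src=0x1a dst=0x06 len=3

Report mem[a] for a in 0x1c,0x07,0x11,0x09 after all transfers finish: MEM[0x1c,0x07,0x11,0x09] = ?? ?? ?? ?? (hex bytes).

MEM[0x1c,0x07,0x11,0x09] = 97 30 88 30

[0] 0x12->0x0d len=5 : 72 5e 0c 2b 88
[1] 0x09->0x1b len=7 : 30 97 dc ab 72 5e 0c
[2] 0x1a->0x06 len=3 : 28 30 97
query mem[0x1c]=0x97, mem[0x07]=0x30, mem[0x11]=0x88, mem[0x09]=0x30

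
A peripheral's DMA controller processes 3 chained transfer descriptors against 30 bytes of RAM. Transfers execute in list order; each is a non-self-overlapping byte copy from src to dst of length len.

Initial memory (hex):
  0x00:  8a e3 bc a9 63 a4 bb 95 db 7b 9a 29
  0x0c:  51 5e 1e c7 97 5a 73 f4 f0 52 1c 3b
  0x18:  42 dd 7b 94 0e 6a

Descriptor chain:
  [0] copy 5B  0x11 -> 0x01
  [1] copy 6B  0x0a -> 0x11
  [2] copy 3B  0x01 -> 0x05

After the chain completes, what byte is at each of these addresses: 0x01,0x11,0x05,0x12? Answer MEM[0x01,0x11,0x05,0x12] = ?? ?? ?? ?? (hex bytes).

MEM[0x01,0x11,0x05,0x12] = 5a 9a 5a 29

D0: mem[0x01..0x05] <- [5a 73 f4 f0 52]
D1: mem[0x11..0x16] <- [9a 29 51 5e 1e c7]
D2: mem[0x05..0x07] <- [5a 73 f4]
query mem[0x01]=0x5a, mem[0x11]=0x9a, mem[0x05]=0x5a, mem[0x12]=0x29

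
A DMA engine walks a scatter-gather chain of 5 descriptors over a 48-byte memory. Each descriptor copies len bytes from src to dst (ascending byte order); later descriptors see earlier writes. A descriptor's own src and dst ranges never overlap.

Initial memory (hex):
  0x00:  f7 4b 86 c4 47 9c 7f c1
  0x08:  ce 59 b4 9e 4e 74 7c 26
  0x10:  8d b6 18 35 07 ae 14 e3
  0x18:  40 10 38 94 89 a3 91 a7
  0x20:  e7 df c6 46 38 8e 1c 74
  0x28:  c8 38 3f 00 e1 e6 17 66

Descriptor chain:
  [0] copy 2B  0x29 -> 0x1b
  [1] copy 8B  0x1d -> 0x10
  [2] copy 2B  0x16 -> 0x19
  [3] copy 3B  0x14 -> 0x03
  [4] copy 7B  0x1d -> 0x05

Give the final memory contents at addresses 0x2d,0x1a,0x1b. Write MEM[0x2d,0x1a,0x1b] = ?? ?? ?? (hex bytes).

  after D0: wrote 2B at 0x1b = 383f
  after D1: wrote 8B at 0x10 = a391a7e7dfc64638
  after D2: wrote 2B at 0x19 = 4638
  after D3: wrote 3B at 0x03 = dfc646
  after D4: wrote 7B at 0x05 = a391a7e7dfc646
query mem[0x2d]=0xe6, mem[0x1a]=0x38, mem[0x1b]=0x38

MEM[0x2d,0x1a,0x1b] = e6 38 38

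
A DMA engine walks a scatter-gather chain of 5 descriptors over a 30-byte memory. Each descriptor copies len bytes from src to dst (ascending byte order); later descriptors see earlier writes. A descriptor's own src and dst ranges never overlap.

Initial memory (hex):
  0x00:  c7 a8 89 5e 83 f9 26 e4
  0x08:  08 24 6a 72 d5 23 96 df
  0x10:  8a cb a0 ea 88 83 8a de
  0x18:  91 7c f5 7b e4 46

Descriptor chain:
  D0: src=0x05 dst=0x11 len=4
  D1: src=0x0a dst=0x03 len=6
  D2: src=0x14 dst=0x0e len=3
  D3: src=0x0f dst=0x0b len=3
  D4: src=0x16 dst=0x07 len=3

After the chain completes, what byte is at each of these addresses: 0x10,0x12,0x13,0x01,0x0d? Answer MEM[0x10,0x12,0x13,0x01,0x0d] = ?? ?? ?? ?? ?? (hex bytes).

MEM[0x10,0x12,0x13,0x01,0x0d] = 8a 26 e4 a8 f9

#0 dst[0x11+4] := {0xf9,0x26,0xe4,0x08}
#1 dst[0x03+6] := {0x6a,0x72,0xd5,0x23,0x96,0xdf}
#2 dst[0x0e+3] := {0x08,0x83,0x8a}
#3 dst[0x0b+3] := {0x83,0x8a,0xf9}
#4 dst[0x07+3] := {0x8a,0xde,0x91}
query mem[0x10]=0x8a, mem[0x12]=0x26, mem[0x13]=0xe4, mem[0x01]=0xa8, mem[0x0d]=0xf9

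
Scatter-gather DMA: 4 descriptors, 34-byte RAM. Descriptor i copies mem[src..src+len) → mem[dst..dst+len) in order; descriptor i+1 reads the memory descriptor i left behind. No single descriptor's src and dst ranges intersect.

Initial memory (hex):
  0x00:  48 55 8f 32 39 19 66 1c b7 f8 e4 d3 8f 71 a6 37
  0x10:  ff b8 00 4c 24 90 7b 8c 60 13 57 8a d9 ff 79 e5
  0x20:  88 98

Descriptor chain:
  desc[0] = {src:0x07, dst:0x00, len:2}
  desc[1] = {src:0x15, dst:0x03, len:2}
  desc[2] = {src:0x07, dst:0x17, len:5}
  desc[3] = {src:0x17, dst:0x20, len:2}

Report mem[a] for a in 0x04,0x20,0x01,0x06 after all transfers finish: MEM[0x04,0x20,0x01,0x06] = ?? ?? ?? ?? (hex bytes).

  after D0: wrote 2B at 0x00 = 1cb7
  after D1: wrote 2B at 0x03 = 907b
  after D2: wrote 5B at 0x17 = 1cb7f8e4d3
  after D3: wrote 2B at 0x20 = 1cb7
query mem[0x04]=0x7b, mem[0x20]=0x1c, mem[0x01]=0xb7, mem[0x06]=0x66

MEM[0x04,0x20,0x01,0x06] = 7b 1c b7 66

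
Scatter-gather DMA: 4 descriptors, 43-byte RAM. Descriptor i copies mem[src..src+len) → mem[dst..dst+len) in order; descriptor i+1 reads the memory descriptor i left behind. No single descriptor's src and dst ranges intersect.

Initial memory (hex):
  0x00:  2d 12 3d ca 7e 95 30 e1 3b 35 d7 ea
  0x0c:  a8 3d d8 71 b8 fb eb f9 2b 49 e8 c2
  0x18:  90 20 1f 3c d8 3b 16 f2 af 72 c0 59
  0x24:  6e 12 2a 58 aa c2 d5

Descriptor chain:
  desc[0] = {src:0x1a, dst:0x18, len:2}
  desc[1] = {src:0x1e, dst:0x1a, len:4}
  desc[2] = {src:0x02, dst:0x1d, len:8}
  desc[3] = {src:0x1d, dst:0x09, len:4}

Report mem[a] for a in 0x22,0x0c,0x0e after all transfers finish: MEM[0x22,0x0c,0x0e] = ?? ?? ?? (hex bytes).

[0] 0x1a->0x18 len=2 : 1f 3c
[1] 0x1e->0x1a len=4 : 16 f2 af 72
[2] 0x02->0x1d len=8 : 3d ca 7e 95 30 e1 3b 35
[3] 0x1d->0x09 len=4 : 3d ca 7e 95
query mem[0x22]=0xe1, mem[0x0c]=0x95, mem[0x0e]=0xd8

MEM[0x22,0x0c,0x0e] = e1 95 d8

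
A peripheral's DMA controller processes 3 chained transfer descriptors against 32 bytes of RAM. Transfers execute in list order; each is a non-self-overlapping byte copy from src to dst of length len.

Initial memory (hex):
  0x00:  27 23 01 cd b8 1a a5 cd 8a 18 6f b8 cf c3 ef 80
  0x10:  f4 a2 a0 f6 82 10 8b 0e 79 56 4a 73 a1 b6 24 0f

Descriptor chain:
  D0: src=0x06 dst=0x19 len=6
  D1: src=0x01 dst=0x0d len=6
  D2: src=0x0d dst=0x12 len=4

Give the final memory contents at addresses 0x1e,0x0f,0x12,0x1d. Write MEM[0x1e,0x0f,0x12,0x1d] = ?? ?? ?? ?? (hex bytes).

D0: mem[0x19..0x1e] <- [a5 cd 8a 18 6f b8]
D1: mem[0x0d..0x12] <- [23 01 cd b8 1a a5]
D2: mem[0x12..0x15] <- [23 01 cd b8]
query mem[0x1e]=0xb8, mem[0x0f]=0xcd, mem[0x12]=0x23, mem[0x1d]=0x6f

MEM[0x1e,0x0f,0x12,0x1d] = b8 cd 23 6f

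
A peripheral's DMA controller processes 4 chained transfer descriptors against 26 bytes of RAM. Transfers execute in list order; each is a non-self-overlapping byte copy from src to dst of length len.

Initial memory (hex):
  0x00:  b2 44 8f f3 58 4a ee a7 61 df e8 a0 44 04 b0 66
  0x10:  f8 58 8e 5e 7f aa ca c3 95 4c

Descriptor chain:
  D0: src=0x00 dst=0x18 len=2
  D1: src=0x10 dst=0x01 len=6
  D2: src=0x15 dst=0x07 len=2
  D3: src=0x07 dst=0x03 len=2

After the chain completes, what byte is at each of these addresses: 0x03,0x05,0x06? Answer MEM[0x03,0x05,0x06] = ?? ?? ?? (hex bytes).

MEM[0x03,0x05,0x06] = aa 7f aa

#0 dst[0x18+2] := {0xb2,0x44}
#1 dst[0x01+6] := {0xf8,0x58,0x8e,0x5e,0x7f,0xaa}
#2 dst[0x07+2] := {0xaa,0xca}
#3 dst[0x03+2] := {0xaa,0xca}
query mem[0x03]=0xaa, mem[0x05]=0x7f, mem[0x06]=0xaa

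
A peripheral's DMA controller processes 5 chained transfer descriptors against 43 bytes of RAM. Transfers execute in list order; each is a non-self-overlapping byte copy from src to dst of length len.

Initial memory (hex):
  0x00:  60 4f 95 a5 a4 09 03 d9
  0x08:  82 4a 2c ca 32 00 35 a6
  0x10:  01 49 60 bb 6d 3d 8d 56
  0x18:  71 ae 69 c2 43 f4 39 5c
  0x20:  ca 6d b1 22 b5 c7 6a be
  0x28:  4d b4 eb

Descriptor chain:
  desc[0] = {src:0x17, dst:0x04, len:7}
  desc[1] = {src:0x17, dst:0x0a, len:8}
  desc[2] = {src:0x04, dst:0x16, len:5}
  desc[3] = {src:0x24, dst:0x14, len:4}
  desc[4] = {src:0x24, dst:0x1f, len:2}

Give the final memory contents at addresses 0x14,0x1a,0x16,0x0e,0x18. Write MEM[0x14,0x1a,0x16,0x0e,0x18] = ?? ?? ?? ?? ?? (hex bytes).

MEM[0x14,0x1a,0x16,0x0e,0x18] = b5 c2 6a c2 ae

  after D0: wrote 7B at 0x04 = 5671ae69c243f4
  after D1: wrote 8B at 0x0a = 5671ae69c243f439
  after D2: wrote 5B at 0x16 = 5671ae69c2
  after D3: wrote 4B at 0x14 = b5c76abe
  after D4: wrote 2B at 0x1f = b5c7
query mem[0x14]=0xb5, mem[0x1a]=0xc2, mem[0x16]=0x6a, mem[0x0e]=0xc2, mem[0x18]=0xae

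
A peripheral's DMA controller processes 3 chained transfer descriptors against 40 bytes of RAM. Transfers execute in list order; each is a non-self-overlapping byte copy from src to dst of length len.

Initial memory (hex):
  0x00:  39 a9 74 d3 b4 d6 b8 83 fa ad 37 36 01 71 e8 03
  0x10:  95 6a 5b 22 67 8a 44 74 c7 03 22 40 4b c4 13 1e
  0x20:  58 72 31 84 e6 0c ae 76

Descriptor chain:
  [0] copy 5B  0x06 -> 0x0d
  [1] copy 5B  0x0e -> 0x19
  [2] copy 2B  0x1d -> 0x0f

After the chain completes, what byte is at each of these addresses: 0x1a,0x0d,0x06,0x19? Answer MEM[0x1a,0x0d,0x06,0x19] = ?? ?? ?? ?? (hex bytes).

MEM[0x1a,0x0d,0x06,0x19] = fa b8 b8 83

[0] 0x06->0x0d len=5 : b8 83 fa ad 37
[1] 0x0e->0x19 len=5 : 83 fa ad 37 5b
[2] 0x1d->0x0f len=2 : 5b 13
query mem[0x1a]=0xfa, mem[0x0d]=0xb8, mem[0x06]=0xb8, mem[0x19]=0x83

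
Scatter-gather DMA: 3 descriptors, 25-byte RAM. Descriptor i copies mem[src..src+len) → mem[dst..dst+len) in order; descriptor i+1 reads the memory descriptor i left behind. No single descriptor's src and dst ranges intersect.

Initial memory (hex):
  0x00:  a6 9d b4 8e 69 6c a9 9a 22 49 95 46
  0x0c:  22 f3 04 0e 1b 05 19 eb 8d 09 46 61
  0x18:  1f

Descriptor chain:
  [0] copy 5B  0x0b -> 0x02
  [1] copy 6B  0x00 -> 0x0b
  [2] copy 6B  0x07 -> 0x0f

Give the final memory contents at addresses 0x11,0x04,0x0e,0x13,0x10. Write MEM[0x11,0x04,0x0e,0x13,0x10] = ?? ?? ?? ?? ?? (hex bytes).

#0 dst[0x02+5] := {0x46,0x22,0xf3,0x04,0x0e}
#1 dst[0x0b+6] := {0xa6,0x9d,0x46,0x22,0xf3,0x04}
#2 dst[0x0f+6] := {0x9a,0x22,0x49,0x95,0xa6,0x9d}
query mem[0x11]=0x49, mem[0x04]=0xf3, mem[0x0e]=0x22, mem[0x13]=0xa6, mem[0x10]=0x22

MEM[0x11,0x04,0x0e,0x13,0x10] = 49 f3 22 a6 22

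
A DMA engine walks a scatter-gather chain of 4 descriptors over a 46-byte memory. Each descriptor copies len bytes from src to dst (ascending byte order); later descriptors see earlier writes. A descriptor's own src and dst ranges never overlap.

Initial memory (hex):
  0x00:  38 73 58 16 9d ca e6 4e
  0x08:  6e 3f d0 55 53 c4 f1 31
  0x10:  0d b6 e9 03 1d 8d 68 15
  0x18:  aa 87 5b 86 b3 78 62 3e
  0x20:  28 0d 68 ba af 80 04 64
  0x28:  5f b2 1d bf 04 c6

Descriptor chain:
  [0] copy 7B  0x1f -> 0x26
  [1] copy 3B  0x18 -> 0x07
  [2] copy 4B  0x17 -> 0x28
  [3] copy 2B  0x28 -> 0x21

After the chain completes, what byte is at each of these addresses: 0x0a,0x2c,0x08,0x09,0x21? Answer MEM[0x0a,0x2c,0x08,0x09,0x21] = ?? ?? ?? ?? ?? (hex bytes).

[0] 0x1f->0x26 len=7 : 3e 28 0d 68 ba af 80
[1] 0x18->0x07 len=3 : aa 87 5b
[2] 0x17->0x28 len=4 : 15 aa 87 5b
[3] 0x28->0x21 len=2 : 15 aa
query mem[0x0a]=0xd0, mem[0x2c]=0x80, mem[0x08]=0x87, mem[0x09]=0x5b, mem[0x21]=0x15

MEM[0x0a,0x2c,0x08,0x09,0x21] = d0 80 87 5b 15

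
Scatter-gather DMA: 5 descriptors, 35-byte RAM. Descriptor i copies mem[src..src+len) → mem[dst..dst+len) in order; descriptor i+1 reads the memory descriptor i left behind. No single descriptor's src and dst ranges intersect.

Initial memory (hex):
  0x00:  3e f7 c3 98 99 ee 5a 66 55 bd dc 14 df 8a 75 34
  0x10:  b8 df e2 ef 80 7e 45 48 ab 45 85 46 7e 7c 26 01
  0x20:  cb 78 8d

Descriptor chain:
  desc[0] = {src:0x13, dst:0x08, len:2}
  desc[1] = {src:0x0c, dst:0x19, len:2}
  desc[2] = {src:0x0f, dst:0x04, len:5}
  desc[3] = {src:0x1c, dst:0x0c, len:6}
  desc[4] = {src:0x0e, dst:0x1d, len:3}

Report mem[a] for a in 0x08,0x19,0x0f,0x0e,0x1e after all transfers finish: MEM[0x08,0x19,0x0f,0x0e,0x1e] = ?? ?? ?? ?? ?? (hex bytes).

MEM[0x08,0x19,0x0f,0x0e,0x1e] = ef df 01 26 01

[0] 0x13->0x08 len=2 : ef 80
[1] 0x0c->0x19 len=2 : df 8a
[2] 0x0f->0x04 len=5 : 34 b8 df e2 ef
[3] 0x1c->0x0c len=6 : 7e 7c 26 01 cb 78
[4] 0x0e->0x1d len=3 : 26 01 cb
query mem[0x08]=0xef, mem[0x19]=0xdf, mem[0x0f]=0x01, mem[0x0e]=0x26, mem[0x1e]=0x01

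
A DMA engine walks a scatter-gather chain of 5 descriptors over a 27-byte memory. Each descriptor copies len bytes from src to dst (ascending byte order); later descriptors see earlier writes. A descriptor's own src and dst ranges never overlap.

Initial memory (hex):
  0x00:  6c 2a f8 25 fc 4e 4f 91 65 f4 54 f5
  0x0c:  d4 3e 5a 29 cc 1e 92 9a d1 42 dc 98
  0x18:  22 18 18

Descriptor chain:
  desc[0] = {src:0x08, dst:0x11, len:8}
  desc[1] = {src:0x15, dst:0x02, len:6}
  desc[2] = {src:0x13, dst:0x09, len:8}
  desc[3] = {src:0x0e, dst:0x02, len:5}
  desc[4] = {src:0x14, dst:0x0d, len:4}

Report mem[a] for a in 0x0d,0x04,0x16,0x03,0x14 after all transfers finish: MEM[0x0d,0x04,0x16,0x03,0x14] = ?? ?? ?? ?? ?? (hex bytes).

MEM[0x0d,0x04,0x16,0x03,0x14] = f5 18 3e 18 f5

  after D0: wrote 8B at 0x11 = 65f454f5d43e5a29
  after D1: wrote 6B at 0x02 = d43e5a291818
  after D2: wrote 8B at 0x09 = 54f5d43e5a291818
  after D3: wrote 5B at 0x02 = 29181865f4
  after D4: wrote 4B at 0x0d = f5d43e5a
query mem[0x0d]=0xf5, mem[0x04]=0x18, mem[0x16]=0x3e, mem[0x03]=0x18, mem[0x14]=0xf5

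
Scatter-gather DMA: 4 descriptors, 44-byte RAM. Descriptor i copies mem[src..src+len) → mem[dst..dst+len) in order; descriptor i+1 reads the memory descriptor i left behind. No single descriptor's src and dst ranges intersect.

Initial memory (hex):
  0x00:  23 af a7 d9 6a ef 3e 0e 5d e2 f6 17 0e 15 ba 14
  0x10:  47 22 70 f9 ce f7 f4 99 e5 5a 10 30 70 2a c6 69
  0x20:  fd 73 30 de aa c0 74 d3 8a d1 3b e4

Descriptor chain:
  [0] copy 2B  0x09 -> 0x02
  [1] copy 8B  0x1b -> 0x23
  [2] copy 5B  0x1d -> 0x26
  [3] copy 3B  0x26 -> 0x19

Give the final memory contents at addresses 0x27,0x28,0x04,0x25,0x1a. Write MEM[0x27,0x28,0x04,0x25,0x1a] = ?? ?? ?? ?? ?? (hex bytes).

  after D0: wrote 2B at 0x02 = e2f6
  after D1: wrote 8B at 0x23 = 30702ac669fd7330
  after D2: wrote 5B at 0x26 = 2ac669fd73
  after D3: wrote 3B at 0x19 = 2ac669
query mem[0x27]=0xc6, mem[0x28]=0x69, mem[0x04]=0x6a, mem[0x25]=0x2a, mem[0x1a]=0xc6

MEM[0x27,0x28,0x04,0x25,0x1a] = c6 69 6a 2a c6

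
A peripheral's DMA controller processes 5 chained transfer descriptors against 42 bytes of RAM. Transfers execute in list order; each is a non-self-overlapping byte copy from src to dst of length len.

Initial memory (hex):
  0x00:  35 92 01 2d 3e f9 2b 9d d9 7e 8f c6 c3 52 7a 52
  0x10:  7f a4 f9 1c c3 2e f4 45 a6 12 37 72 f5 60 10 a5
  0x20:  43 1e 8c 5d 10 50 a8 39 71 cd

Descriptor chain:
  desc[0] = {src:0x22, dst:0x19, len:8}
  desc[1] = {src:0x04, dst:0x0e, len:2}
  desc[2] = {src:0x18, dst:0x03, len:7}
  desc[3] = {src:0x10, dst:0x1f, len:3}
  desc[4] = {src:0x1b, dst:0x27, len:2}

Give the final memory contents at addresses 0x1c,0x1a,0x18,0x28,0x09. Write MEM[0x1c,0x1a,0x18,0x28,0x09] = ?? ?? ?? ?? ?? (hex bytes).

  after D0: wrote 8B at 0x19 = 8c5d1050a83971cd
  after D1: wrote 2B at 0x0e = 3ef9
  after D2: wrote 7B at 0x03 = a68c5d1050a839
  after D3: wrote 3B at 0x1f = 7fa4f9
  after D4: wrote 2B at 0x27 = 1050
query mem[0x1c]=0x50, mem[0x1a]=0x5d, mem[0x18]=0xa6, mem[0x28]=0x50, mem[0x09]=0x39

MEM[0x1c,0x1a,0x18,0x28,0x09] = 50 5d a6 50 39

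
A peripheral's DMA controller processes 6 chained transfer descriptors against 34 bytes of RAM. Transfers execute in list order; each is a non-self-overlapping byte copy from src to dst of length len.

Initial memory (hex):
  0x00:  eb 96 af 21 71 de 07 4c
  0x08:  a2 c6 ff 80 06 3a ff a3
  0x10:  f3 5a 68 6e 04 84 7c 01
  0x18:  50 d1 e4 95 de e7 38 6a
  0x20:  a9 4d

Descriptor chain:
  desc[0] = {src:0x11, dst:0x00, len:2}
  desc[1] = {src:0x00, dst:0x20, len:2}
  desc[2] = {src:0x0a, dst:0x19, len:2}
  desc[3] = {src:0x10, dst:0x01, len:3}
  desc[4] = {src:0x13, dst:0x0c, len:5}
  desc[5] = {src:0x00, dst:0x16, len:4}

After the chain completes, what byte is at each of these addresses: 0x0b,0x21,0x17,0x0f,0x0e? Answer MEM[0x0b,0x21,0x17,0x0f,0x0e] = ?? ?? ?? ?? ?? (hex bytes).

  after D0: wrote 2B at 0x00 = 5a68
  after D1: wrote 2B at 0x20 = 5a68
  after D2: wrote 2B at 0x19 = ff80
  after D3: wrote 3B at 0x01 = f35a68
  after D4: wrote 5B at 0x0c = 6e04847c01
  after D5: wrote 4B at 0x16 = 5af35a68
query mem[0x0b]=0x80, mem[0x21]=0x68, mem[0x17]=0xf3, mem[0x0f]=0x7c, mem[0x0e]=0x84

MEM[0x0b,0x21,0x17,0x0f,0x0e] = 80 68 f3 7c 84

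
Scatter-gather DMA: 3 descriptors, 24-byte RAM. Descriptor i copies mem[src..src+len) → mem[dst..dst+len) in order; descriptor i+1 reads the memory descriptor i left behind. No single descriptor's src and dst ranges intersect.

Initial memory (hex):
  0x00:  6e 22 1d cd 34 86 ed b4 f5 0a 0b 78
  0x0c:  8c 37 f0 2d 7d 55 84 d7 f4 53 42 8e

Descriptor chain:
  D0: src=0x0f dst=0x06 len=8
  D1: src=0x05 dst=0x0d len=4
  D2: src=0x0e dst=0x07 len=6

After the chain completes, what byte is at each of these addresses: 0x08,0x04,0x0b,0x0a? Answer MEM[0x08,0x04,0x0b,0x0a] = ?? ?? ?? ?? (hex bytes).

  after D0: wrote 8B at 0x06 = 2d7d5584d7f45342
  after D1: wrote 4B at 0x0d = 862d7d55
  after D2: wrote 6B at 0x07 = 2d7d555584d7
query mem[0x08]=0x7d, mem[0x04]=0x34, mem[0x0b]=0x84, mem[0x0a]=0x55

MEM[0x08,0x04,0x0b,0x0a] = 7d 34 84 55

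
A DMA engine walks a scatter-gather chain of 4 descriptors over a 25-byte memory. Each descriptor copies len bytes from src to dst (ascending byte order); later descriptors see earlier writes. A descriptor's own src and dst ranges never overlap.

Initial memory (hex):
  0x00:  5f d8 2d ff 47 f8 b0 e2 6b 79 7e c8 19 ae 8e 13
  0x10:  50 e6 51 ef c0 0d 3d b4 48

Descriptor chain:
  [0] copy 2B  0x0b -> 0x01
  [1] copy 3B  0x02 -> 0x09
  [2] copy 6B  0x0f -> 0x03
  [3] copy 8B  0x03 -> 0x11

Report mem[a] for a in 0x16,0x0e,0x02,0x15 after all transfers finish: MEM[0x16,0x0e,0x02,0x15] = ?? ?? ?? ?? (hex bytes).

MEM[0x16,0x0e,0x02,0x15] = c0 8e 19 ef

#0 dst[0x01+2] := {0xc8,0x19}
#1 dst[0x09+3] := {0x19,0xff,0x47}
#2 dst[0x03+6] := {0x13,0x50,0xe6,0x51,0xef,0xc0}
#3 dst[0x11+8] := {0x13,0x50,0xe6,0x51,0xef,0xc0,0x19,0xff}
query mem[0x16]=0xc0, mem[0x0e]=0x8e, mem[0x02]=0x19, mem[0x15]=0xef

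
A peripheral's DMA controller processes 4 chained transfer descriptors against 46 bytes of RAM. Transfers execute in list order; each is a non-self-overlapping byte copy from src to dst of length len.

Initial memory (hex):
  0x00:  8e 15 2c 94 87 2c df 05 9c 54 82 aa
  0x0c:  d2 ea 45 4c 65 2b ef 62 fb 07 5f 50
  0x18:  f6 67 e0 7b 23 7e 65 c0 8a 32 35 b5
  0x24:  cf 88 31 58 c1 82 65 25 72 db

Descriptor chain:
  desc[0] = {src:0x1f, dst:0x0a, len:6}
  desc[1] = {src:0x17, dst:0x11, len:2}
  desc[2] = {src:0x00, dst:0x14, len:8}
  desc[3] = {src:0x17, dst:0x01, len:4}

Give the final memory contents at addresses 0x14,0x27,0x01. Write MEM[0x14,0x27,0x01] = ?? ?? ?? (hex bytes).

MEM[0x14,0x27,0x01] = 8e 58 94

  after D0: wrote 6B at 0x0a = c08a3235b5cf
  after D1: wrote 2B at 0x11 = 50f6
  after D2: wrote 8B at 0x14 = 8e152c94872cdf05
  after D3: wrote 4B at 0x01 = 94872cdf
query mem[0x14]=0x8e, mem[0x27]=0x58, mem[0x01]=0x94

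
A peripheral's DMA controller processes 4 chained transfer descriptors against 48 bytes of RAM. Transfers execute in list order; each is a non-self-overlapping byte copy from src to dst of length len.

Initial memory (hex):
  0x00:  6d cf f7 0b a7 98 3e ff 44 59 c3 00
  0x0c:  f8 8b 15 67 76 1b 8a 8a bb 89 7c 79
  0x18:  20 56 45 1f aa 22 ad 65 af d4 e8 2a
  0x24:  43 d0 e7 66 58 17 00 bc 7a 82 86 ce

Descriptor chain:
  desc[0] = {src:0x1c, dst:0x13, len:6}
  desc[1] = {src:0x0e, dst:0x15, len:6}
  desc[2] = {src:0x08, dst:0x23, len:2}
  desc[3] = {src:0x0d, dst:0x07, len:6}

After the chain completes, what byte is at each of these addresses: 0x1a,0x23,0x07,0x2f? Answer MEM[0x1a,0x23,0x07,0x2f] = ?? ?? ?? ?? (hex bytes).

#0 dst[0x13+6] := {0xaa,0x22,0xad,0x65,0xaf,0xd4}
#1 dst[0x15+6] := {0x15,0x67,0x76,0x1b,0x8a,0xaa}
#2 dst[0x23+2] := {0x44,0x59}
#3 dst[0x07+6] := {0x8b,0x15,0x67,0x76,0x1b,0x8a}
query mem[0x1a]=0xaa, mem[0x23]=0x44, mem[0x07]=0x8b, mem[0x2f]=0xce

MEM[0x1a,0x23,0x07,0x2f] = aa 44 8b ce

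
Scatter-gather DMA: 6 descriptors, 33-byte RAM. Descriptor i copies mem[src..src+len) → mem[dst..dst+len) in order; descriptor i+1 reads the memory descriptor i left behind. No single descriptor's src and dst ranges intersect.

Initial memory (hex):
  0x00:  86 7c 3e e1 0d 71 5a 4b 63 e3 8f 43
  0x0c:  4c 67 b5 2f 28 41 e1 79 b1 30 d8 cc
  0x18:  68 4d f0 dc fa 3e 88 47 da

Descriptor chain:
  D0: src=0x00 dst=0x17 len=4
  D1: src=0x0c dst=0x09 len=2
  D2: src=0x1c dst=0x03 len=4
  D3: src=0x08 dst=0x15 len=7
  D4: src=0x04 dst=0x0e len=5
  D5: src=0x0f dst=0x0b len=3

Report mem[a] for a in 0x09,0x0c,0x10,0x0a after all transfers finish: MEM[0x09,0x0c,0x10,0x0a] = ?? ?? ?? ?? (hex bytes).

MEM[0x09,0x0c,0x10,0x0a] = 4c 47 47 67

[0] 0x00->0x17 len=4 : 86 7c 3e e1
[1] 0x0c->0x09 len=2 : 4c 67
[2] 0x1c->0x03 len=4 : fa 3e 88 47
[3] 0x08->0x15 len=7 : 63 4c 67 43 4c 67 b5
[4] 0x04->0x0e len=5 : 3e 88 47 4b 63
[5] 0x0f->0x0b len=3 : 88 47 4b
query mem[0x09]=0x4c, mem[0x0c]=0x47, mem[0x10]=0x47, mem[0x0a]=0x67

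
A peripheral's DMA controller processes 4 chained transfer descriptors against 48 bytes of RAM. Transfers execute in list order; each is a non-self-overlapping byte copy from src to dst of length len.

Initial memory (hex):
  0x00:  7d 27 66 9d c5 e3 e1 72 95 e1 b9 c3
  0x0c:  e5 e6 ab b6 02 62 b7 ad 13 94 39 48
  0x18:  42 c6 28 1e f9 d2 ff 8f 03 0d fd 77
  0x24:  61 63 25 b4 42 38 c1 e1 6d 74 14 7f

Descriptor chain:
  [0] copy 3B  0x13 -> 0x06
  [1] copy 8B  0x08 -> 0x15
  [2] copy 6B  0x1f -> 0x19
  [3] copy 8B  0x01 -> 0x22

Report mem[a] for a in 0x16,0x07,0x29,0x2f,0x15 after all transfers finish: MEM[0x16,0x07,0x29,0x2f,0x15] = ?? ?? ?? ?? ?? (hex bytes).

[0] 0x13->0x06 len=3 : ad 13 94
[1] 0x08->0x15 len=8 : 94 e1 b9 c3 e5 e6 ab b6
[2] 0x1f->0x19 len=6 : 8f 03 0d fd 77 61
[3] 0x01->0x22 len=8 : 27 66 9d c5 e3 ad 13 94
query mem[0x16]=0xe1, mem[0x07]=0x13, mem[0x29]=0x94, mem[0x2f]=0x7f, mem[0x15]=0x94

MEM[0x16,0x07,0x29,0x2f,0x15] = e1 13 94 7f 94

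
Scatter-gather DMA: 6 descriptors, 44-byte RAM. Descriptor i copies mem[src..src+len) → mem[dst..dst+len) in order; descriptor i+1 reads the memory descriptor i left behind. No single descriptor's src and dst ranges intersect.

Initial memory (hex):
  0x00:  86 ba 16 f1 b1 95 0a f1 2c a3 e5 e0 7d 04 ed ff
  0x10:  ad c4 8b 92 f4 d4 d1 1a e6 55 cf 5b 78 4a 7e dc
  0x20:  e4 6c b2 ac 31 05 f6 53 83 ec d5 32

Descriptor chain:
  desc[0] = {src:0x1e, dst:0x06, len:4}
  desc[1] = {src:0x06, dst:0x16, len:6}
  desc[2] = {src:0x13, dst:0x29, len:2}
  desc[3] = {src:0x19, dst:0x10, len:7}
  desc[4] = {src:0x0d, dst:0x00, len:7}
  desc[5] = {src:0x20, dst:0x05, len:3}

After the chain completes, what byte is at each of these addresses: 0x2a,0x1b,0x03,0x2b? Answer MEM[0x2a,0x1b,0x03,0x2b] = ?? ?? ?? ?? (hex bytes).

MEM[0x2a,0x1b,0x03,0x2b] = f4 e0 6c 32

D0: mem[0x06..0x09] <- [7e dc e4 6c]
D1: mem[0x16..0x1b] <- [7e dc e4 6c e5 e0]
D2: mem[0x29..0x2a] <- [92 f4]
D3: mem[0x10..0x16] <- [6c e5 e0 78 4a 7e dc]
D4: mem[0x00..0x06] <- [04 ed ff 6c e5 e0 78]
D5: mem[0x05..0x07] <- [e4 6c b2]
query mem[0x2a]=0xf4, mem[0x1b]=0xe0, mem[0x03]=0x6c, mem[0x2b]=0x32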